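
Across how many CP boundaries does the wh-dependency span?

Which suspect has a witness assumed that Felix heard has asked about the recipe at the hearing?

"which suspect" is extracted from the subject of "asked".
Boundaries crossed, outermost first: [that], [Ø] — 2 in total.

2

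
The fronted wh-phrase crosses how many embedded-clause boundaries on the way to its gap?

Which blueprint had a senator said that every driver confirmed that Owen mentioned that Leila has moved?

3

"which blueprint" is extracted from the object of "moved".
Boundaries crossed, outermost first: [that], [that], [that] — 3 in total.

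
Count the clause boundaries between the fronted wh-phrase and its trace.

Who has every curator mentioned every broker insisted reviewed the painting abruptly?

"who" is extracted from the subject of "reviewed".
Boundaries crossed, outermost first: [Ø], [Ø] — 2 in total.

2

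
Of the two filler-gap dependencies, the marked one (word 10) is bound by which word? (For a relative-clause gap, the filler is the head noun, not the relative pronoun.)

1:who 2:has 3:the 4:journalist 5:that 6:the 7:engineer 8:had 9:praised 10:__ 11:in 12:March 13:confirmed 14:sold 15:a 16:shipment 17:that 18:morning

The marked gap is inside the relative clause, the direct object of "praised".
Its filler is the head noun "journalist" (via "that"), at word 4.
(The other dependency links word 1 to a gap after word 13.)

4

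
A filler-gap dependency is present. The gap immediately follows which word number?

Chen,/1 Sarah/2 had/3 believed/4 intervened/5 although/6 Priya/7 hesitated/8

The displaced element is "Chen" (word 1).
It is linked across 1 clause boundary (Ø).
It functions as the subject of "intervened", so the gap sits immediately after word 4 ("believed").
Base order: Sarah had believed that Chen intervened although Priya hesitated.

4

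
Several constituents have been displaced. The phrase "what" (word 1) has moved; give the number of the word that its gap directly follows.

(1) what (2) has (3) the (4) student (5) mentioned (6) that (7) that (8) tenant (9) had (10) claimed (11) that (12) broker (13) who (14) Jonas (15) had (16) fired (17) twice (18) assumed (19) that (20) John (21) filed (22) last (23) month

21

The displaced element is "what" (word 1).
It is linked across 3 clause boundaries (that → Ø → that).
It functions as the direct object of "filed", so the gap sits immediately after word 21 ("filed").
Base order: The student has mentioned that that tenant had claimed that broker who Jonas had fired twice assumed that John filed what last month.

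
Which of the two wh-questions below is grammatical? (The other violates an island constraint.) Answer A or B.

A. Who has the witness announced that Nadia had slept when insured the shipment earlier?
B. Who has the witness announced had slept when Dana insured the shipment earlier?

In A, the wh-phrase is extracted from inside an adjunct island (introduced by "when"), which blocks movement.
In B, the extraction path crosses only that-complement boundaries, which are transparent.
So B is grammatical.

B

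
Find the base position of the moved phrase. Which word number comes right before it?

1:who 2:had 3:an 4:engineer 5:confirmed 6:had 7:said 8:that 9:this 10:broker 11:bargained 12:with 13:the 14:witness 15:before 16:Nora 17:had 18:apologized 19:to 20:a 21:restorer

The displaced element is "who" (word 1).
It is linked across 1 clause boundary (Ø).
It functions as the subject of "said", so the gap sits immediately after word 5 ("confirmed").
Base order: An engineer had confirmed that who had said that this broker bargained with the witness before Nora had apologized to a restorer.

5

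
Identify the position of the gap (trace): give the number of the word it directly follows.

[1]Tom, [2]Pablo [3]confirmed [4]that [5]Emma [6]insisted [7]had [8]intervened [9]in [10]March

The displaced element is "Tom" (word 1).
It is linked across 2 clause boundaries (that → Ø).
It functions as the subject of "intervened", so the gap sits immediately after word 6 ("insisted").
Base order: Pablo confirmed that Emma insisted that Tom had intervened in March.

6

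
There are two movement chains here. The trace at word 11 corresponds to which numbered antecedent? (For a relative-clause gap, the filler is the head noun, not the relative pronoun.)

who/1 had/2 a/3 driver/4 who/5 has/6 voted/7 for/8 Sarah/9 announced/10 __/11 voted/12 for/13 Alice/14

1

The marked gap is the subject of "voted".
Its filler is the fronted wh-phrase "who", at word 1.
(The other dependency links word 4 to a gap after word 5.)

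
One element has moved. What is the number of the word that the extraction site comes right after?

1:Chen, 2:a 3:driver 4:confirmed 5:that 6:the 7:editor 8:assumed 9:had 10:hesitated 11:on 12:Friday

The displaced element is "Chen" (word 1).
It is linked across 2 clause boundaries (that → Ø).
It functions as the subject of "hesitated", so the gap sits immediately after word 8 ("assumed").
Base order: A driver confirmed that the editor assumed that Chen had hesitated on Friday.

8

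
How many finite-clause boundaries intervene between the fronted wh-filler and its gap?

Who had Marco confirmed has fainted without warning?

"who" is extracted from the subject of "fainted".
Boundaries crossed, outermost first: [Ø] — 1 in total.

1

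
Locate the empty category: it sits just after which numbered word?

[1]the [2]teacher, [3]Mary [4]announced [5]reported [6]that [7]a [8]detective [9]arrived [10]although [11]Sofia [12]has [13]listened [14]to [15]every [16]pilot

4

The displaced element is "the teacher" (word 2).
It is linked across 1 clause boundary (Ø).
It functions as the subject of "reported", so the gap sits immediately after word 4 ("announced").
Base order: Mary announced that the teacher reported that a detective arrived although Sofia has listened to every pilot.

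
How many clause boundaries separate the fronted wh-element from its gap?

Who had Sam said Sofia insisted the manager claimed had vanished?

3

"who" is extracted from the subject of "vanished".
Boundaries crossed, outermost first: [Ø], [Ø], [Ø] — 3 in total.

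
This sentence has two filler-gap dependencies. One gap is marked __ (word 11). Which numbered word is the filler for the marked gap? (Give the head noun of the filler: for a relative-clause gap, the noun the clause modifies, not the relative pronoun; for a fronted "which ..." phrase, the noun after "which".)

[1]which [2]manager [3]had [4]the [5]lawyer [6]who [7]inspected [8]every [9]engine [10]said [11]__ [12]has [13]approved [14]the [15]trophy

The marked gap is the subject of "approved".
Its filler is the fronted wh-phrase "which manager", at word 2.
(The other dependency links word 5 to a gap after word 6.)

2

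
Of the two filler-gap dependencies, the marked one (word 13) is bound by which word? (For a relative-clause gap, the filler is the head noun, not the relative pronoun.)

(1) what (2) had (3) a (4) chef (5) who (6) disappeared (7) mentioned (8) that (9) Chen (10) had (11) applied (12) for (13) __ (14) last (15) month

1

The marked gap is the object of the preposition "for" of "applied".
Its filler is the fronted wh-phrase "what", at word 1.
(The other dependency links word 4 to a gap after word 5.)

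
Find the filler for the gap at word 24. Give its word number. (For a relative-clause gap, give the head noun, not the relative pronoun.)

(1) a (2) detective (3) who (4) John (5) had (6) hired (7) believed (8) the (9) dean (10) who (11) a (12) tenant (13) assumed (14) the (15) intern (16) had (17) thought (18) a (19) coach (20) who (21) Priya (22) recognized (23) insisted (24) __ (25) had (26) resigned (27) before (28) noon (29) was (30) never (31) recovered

The gap at 24 is the subject of "resigned", inside a relative clause.
The relative pronoun is "who" (word 10); it is bound by the head noun immediately before it.
Its filler is the head noun "dean", at word 9.

9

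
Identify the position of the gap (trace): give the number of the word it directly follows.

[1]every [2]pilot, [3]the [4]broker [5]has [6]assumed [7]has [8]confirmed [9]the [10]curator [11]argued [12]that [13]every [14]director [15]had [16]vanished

The displaced element is "every pilot" (word 2).
It is linked across 1 clause boundary (Ø).
It functions as the subject of "confirmed", so the gap sits immediately after word 6 ("assumed").
Base order: The broker has assumed that every pilot has confirmed the curator argued that every director had vanished.

6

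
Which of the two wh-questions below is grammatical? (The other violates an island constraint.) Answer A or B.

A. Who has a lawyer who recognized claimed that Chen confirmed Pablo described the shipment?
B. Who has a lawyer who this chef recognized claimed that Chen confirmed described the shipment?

B

In A, the wh-phrase is extracted from inside a complex-NP island (relative clause) (introduced by "who"), which blocks movement.
In B, the extraction path crosses only that-complement boundaries, which are transparent.
So B is grammatical.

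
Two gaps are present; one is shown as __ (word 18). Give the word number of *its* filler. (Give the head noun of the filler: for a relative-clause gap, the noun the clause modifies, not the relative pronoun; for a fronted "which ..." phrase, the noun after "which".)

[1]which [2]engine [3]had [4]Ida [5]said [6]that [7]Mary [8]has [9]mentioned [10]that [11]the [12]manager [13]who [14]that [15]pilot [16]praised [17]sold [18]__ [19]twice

2

The marked gap is the direct object of "sold".
Its filler is the fronted wh-phrase "which engine", at word 2.
(The other dependency links word 12 to a gap after word 16.)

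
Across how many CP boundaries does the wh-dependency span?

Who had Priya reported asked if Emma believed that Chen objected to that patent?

1

"who" is extracted from the subject of "asked".
Boundaries crossed, outermost first: [Ø] — 1 in total.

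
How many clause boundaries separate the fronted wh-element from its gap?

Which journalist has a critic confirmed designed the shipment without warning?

1

"which journalist" is extracted from the subject of "designed".
Boundaries crossed, outermost first: [Ø] — 1 in total.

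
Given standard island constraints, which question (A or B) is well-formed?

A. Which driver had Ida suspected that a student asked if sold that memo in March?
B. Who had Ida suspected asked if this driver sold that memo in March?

In A, the wh-phrase is extracted from inside a wh-island (introduced by "if"), which blocks movement.
In B, the extraction path crosses only that-complement boundaries, which are transparent.
So B is grammatical.

B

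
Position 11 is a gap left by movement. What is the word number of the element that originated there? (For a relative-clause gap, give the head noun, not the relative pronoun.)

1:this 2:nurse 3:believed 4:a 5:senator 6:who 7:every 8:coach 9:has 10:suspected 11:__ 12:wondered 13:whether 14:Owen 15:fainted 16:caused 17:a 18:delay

The gap at 11 is the subject of "wondered", inside a relative clause.
The relative pronoun is "who" (word 6); it is bound by the head noun immediately before it.
Its filler is the head noun "senator", at word 5.

5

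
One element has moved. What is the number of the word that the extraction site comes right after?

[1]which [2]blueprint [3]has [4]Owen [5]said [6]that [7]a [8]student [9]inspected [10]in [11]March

The displaced element is "which blueprint" (word 2).
It is linked across 1 clause boundary (that).
It functions as the direct object of "inspected", so the gap sits immediately after word 9 ("inspected").
Base order: Owen has said that a student inspected which blueprint in March.

9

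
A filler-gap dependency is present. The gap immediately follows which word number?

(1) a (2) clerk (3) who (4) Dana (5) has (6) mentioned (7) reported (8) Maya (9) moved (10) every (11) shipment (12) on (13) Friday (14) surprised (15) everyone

6

The displaced element is "a clerk" (word 2).
It is linked across 1 clause boundary (Ø).
It functions as the subject of "reported", so the gap sits immediately after word 6 ("mentioned").
Base order: Dana has mentioned that a clerk reported Maya moved every shipment on Friday.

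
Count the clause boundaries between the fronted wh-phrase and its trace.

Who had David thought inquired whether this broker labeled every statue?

1

"who" is extracted from the subject of "inquired".
Boundaries crossed, outermost first: [Ø] — 1 in total.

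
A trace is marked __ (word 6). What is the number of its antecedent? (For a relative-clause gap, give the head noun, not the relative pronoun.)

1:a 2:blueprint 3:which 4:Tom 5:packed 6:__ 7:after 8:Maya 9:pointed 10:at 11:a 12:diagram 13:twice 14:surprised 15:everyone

2

The gap at 6 is the object of "packed", inside a relative clause.
The relative pronoun is "which" (word 3); it is bound by the head noun immediately before it.
Its filler is the head noun "blueprint", at word 2.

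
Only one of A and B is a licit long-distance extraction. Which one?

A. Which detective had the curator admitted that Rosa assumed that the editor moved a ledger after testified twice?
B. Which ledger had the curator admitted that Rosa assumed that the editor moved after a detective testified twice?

In A, the wh-phrase is extracted from inside an adjunct island (introduced by "after"), which blocks movement.
In B, the extraction path crosses only that-complement boundaries, which are transparent.
So B is grammatical.

B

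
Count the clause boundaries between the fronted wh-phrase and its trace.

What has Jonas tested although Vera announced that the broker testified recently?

"what" originates inside the matrix clause — no clause boundary is crossed.

0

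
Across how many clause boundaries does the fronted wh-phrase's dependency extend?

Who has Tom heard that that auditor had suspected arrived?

"who" is extracted from the subject of "arrived".
Boundaries crossed, outermost first: [that], [Ø] — 2 in total.

2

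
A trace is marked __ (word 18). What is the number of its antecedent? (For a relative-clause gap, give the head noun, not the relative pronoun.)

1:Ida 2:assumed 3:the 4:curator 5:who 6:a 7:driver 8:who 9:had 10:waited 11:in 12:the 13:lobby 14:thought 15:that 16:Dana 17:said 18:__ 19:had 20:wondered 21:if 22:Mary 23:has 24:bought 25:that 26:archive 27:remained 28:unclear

The gap at 18 is the subject of "wondered", inside a relative clause.
The relative pronoun is "who" (word 5); it is bound by the head noun immediately before it.
Its filler is the head noun "curator", at word 4.

4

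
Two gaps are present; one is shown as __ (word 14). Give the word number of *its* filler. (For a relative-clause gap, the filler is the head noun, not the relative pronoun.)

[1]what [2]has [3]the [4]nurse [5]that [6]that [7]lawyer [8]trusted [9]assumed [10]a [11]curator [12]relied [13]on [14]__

The marked gap is the object of the preposition "on" of "relied".
Its filler is the fronted wh-phrase "what", at word 1.
(The other dependency links word 4 to a gap after word 8.)

1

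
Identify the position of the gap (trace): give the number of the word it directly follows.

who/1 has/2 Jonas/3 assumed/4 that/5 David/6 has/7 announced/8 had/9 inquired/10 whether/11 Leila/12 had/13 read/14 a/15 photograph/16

8

The displaced element is "who" (word 1).
It is linked across 2 clause boundaries (that → Ø).
It functions as the subject of "inquired", so the gap sits immediately after word 8 ("announced").
Base order: Jonas has assumed that David has announced that who had inquired whether Leila had read a photograph.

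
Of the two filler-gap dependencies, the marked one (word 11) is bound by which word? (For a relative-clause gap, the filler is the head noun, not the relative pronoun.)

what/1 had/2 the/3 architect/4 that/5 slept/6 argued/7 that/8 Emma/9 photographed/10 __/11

The marked gap is the direct object of "photographed".
Its filler is the fronted wh-phrase "what", at word 1.
(The other dependency links word 4 to a gap after word 5.)

1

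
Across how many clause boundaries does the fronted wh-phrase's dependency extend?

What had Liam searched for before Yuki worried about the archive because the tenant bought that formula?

0

"what" originates inside the matrix clause — no clause boundary is crossed.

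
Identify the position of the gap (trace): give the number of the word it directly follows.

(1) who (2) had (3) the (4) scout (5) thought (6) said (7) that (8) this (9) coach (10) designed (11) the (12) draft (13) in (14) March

The displaced element is "who" (word 1).
It is linked across 1 clause boundary (Ø).
It functions as the subject of "said", so the gap sits immediately after word 5 ("thought").
Base order: The scout had thought that who said that this coach designed the draft in March.

5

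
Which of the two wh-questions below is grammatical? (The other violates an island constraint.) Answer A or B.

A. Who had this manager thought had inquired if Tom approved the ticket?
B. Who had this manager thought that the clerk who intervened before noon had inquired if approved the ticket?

A

In B, the wh-phrase is extracted from inside a wh-island (introduced by "if"), which blocks movement.
In A, the extraction path crosses only that-complement boundaries, which are transparent.
So A is grammatical.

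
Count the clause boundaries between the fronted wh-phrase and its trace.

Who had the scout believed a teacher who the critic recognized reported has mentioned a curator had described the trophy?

"who" is extracted from the subject of "mentioned".
Boundaries crossed, outermost first: [Ø], [Ø] — 2 in total.

2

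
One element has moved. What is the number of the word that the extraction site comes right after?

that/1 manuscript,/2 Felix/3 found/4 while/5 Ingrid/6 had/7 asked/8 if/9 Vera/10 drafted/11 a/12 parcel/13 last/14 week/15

4

The displaced element is "that manuscript" (word 2).
It functions as the direct object of "found", so the gap sits immediately after word 4 ("found").
Base order: Felix found that manuscript while Ingrid had asked if Vera drafted a parcel last week.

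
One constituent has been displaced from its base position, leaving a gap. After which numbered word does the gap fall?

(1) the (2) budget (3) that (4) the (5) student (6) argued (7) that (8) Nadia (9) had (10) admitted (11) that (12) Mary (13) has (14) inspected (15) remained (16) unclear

14

The displaced element is "the budget" (word 2).
It is linked across 2 clause boundaries (that → that).
It functions as the direct object of "inspected", so the gap sits immediately after word 14 ("inspected").
Base order: The student argued that Nadia had admitted that Mary has inspected the budget.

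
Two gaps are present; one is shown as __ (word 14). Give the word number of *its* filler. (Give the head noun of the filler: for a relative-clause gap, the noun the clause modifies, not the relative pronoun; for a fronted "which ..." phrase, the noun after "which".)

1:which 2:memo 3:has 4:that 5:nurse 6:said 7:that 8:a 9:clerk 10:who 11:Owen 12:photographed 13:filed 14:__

2

The marked gap is the direct object of "filed".
Its filler is the fronted wh-phrase "which memo", at word 2.
(The other dependency links word 9 to a gap after word 12.)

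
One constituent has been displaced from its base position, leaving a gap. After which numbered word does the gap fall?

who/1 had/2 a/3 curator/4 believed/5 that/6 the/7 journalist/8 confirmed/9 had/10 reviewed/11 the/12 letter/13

9

The displaced element is "who" (word 1).
It is linked across 2 clause boundaries (that → Ø).
It functions as the subject of "reviewed", so the gap sits immediately after word 9 ("confirmed").
Base order: A curator had believed that the journalist confirmed who had reviewed the letter.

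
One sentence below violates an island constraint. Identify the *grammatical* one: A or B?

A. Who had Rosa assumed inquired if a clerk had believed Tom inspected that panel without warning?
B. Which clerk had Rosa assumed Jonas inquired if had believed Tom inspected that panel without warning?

In B, the wh-phrase is extracted from inside a wh-island (introduced by "if"), which blocks movement.
In A, the extraction path crosses only that-complement boundaries, which are transparent.
So A is grammatical.

A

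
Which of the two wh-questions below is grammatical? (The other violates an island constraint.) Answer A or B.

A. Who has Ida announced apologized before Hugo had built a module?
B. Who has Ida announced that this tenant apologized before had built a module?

A

In B, the wh-phrase is extracted from inside an adjunct island (introduced by "before"), which blocks movement.
In A, the extraction path crosses only that-complement boundaries, which are transparent.
So A is grammatical.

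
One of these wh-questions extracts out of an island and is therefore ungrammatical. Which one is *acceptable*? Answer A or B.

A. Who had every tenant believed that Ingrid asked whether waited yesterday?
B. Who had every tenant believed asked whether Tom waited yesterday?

In A, the wh-phrase is extracted from inside a wh-island (introduced by "whether"), which blocks movement.
In B, the extraction path crosses only that-complement boundaries, which are transparent.
So B is grammatical.

B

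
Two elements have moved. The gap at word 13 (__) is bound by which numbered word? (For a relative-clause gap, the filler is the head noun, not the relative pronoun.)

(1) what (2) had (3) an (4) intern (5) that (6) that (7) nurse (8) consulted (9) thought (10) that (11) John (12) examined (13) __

1

The marked gap is the direct object of "examined".
Its filler is the fronted wh-phrase "what", at word 1.
(The other dependency links word 4 to a gap after word 8.)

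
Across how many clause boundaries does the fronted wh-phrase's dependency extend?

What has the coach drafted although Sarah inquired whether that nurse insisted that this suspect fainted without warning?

"what" originates inside the matrix clause — no clause boundary is crossed.

0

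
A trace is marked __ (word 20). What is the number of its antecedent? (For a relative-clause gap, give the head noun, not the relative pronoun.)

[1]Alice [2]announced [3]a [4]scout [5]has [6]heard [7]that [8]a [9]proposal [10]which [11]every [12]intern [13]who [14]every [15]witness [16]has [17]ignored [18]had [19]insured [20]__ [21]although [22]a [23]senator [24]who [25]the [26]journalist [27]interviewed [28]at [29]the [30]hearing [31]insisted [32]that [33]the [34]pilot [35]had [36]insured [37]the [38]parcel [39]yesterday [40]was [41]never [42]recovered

The gap at 20 is the object of "insured", inside a relative clause.
The relative pronoun is "which" (word 10); it is bound by the head noun immediately before it.
Its filler is the head noun "proposal", at word 9.

9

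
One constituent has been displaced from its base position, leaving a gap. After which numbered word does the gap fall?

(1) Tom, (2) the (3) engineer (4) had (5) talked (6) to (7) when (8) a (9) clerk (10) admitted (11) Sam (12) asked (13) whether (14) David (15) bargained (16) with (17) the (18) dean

6

The displaced element is "Tom" (word 1).
It functions as the object of the preposition "to" of "talked", so the gap sits immediately after word 6 ("to").
Base order: The engineer had talked to Tom when a clerk admitted Sam asked whether David bargained with the dean.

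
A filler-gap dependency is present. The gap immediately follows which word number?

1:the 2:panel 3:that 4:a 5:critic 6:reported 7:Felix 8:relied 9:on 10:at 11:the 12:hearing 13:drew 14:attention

The displaced element is "the panel" (word 2).
It is linked across 1 clause boundary (Ø).
It functions as the object of the preposition "on" of "relied", so the gap sits immediately after word 9 ("on").
Base order: A critic reported Felix relied on the panel at the hearing.

9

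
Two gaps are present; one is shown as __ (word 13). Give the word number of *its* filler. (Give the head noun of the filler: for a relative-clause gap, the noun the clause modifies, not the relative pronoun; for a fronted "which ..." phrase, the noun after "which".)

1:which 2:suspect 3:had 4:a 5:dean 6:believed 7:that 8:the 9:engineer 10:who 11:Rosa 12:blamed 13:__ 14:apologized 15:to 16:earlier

The marked gap is inside the relative clause, the direct object of "blamed".
Its filler is the head noun "engineer" (via "who"), at word 9.
(The other dependency links word 2 to a gap after word 15.)

9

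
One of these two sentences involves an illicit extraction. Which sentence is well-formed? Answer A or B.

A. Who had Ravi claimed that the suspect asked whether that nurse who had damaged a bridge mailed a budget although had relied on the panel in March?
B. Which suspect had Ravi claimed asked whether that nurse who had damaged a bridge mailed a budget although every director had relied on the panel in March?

B

In A, the wh-phrase is extracted from inside a wh-island (introduced by "whether"), which blocks movement.
In B, the extraction path crosses only that-complement boundaries, which are transparent.
So B is grammatical.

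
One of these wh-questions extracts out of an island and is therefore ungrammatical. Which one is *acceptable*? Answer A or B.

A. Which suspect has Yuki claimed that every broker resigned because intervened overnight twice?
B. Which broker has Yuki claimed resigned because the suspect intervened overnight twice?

In A, the wh-phrase is extracted from inside an adjunct island (introduced by "because"), which blocks movement.
In B, the extraction path crosses only that-complement boundaries, which are transparent.
So B is grammatical.

B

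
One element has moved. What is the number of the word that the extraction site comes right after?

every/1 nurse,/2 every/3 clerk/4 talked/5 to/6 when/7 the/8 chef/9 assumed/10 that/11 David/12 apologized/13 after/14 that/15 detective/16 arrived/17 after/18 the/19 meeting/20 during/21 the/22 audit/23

6

The displaced element is "every nurse" (word 2).
It functions as the object of the preposition "to" of "talked", so the gap sits immediately after word 6 ("to").
Base order: Every clerk talked to every nurse when the chef assumed that David apologized after that detective arrived after the meeting during the audit.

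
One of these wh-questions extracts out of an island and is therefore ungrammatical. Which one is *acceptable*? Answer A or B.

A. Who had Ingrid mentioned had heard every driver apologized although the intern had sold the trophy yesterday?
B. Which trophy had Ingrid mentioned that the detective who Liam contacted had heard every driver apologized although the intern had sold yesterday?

A

In B, the wh-phrase is extracted from inside an adjunct island (introduced by "although"), which blocks movement.
In A, the extraction path crosses only that-complement boundaries, which are transparent.
So A is grammatical.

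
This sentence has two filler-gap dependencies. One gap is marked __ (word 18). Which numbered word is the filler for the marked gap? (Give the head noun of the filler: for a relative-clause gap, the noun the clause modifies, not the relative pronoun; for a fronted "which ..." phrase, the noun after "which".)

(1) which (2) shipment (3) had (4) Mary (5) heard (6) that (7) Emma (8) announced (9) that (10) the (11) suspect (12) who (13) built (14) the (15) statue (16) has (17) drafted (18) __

2

The marked gap is the direct object of "drafted".
Its filler is the fronted wh-phrase "which shipment", at word 2.
(The other dependency links word 11 to a gap after word 12.)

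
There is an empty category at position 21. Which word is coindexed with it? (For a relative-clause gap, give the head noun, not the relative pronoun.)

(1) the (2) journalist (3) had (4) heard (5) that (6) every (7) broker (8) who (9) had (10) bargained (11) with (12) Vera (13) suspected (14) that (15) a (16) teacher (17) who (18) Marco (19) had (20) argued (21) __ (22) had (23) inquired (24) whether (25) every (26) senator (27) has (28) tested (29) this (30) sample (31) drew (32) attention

16

The gap at 21 is the subject of "inquired", inside a relative clause.
The relative pronoun is "who" (word 17); it is bound by the head noun immediately before it.
Its filler is the head noun "teacher", at word 16.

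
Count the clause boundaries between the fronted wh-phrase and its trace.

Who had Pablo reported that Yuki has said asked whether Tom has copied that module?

2

"who" is extracted from the subject of "asked".
Boundaries crossed, outermost first: [that], [Ø] — 2 in total.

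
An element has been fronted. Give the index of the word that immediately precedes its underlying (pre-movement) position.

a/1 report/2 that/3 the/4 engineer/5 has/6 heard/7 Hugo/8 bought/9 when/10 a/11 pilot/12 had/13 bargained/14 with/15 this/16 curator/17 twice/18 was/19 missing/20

9

The displaced element is "a report" (word 2).
It is linked across 1 clause boundary (Ø).
It functions as the direct object of "bought", so the gap sits immediately after word 9 ("bought").
Base order: The engineer has heard Hugo bought a report when a pilot had bargained with this curator twice.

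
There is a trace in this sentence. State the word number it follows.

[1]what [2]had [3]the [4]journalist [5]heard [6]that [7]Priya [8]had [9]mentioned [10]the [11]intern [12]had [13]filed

The displaced element is "what" (word 1).
It is linked across 2 clause boundaries (that → Ø).
It functions as the direct object of "filed", so the gap sits immediately after word 13 ("filed").
Base order: The journalist had heard that Priya had mentioned the intern had filed what.

13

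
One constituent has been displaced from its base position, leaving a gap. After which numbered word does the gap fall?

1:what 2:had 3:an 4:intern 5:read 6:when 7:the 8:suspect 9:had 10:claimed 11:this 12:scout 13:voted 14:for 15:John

5

The displaced element is "what" (word 1).
It functions as the direct object of "read", so the gap sits immediately after word 5 ("read").
Base order: An intern had read what when the suspect had claimed this scout voted for John.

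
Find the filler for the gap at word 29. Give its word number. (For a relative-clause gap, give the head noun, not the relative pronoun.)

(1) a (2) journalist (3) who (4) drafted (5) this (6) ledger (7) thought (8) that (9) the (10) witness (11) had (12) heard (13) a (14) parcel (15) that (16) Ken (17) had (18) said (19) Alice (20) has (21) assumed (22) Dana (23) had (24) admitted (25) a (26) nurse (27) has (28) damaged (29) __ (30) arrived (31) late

The gap at 29 is the object of "damaged", inside a relative clause.
The relative pronoun is "that" (word 15); it is bound by the head noun immediately before it.
Its filler is the head noun "parcel", at word 14.

14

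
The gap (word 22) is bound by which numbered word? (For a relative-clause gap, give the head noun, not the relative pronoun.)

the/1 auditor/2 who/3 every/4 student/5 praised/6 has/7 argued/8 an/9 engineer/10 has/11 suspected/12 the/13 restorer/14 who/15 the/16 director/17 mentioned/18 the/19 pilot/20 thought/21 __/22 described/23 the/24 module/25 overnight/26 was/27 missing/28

14

The gap at 22 is the subject of "described", inside a relative clause.
The relative pronoun is "who" (word 15); it is bound by the head noun immediately before it.
Its filler is the head noun "restorer", at word 14.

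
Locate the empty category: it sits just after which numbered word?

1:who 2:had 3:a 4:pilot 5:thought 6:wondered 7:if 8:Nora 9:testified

5

The displaced element is "who" (word 1).
It is linked across 1 clause boundary (Ø).
It functions as the subject of "wondered", so the gap sits immediately after word 5 ("thought").
Base order: A pilot had thought who wondered if Nora testified.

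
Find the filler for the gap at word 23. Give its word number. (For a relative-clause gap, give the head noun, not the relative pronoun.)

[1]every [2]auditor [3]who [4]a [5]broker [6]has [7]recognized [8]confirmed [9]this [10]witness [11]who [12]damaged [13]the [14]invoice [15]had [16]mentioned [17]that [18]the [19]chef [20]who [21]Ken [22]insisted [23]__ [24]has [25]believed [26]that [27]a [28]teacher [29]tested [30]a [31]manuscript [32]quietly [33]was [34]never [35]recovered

The gap at 23 is the subject of "believed", inside a relative clause.
The relative pronoun is "who" (word 20); it is bound by the head noun immediately before it.
Its filler is the head noun "chef", at word 19.

19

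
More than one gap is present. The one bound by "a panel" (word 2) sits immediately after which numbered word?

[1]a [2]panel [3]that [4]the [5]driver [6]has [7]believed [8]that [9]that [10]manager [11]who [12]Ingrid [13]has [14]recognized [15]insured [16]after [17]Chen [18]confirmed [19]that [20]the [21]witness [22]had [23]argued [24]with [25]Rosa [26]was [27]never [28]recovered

The displaced element is "a panel" (word 2).
It is linked across 1 clause boundary (that).
It functions as the direct object of "insured", so the gap sits immediately after word 15 ("insured").
Base order: The driver has believed that that manager who Ingrid has recognized insured a panel after Chen confirmed that the witness had argued with Rosa.

15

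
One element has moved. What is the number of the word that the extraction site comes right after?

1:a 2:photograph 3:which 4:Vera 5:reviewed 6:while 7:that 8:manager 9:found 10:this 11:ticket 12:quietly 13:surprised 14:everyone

The displaced element is "a photograph" (word 2).
It functions as the direct object of "reviewed", so the gap sits immediately after word 5 ("reviewed").
Base order: Vera reviewed a photograph while that manager found this ticket quietly.

5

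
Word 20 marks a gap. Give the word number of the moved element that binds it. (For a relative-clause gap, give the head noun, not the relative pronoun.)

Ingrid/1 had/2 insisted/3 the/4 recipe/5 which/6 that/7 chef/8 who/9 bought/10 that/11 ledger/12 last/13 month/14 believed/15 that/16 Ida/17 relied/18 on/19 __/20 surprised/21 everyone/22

The gap at 20 is the prepositional object of "relied", inside a relative clause.
The relative pronoun is "which" (word 6); it is bound by the head noun immediately before it.
Its filler is the head noun "recipe", at word 5.

5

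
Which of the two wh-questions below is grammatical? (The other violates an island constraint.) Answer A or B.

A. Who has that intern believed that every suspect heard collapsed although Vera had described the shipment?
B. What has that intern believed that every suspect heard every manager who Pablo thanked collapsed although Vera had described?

A

In B, the wh-phrase is extracted from inside an adjunct island (introduced by "although"), which blocks movement.
In A, the extraction path crosses only that-complement boundaries, which are transparent.
So A is grammatical.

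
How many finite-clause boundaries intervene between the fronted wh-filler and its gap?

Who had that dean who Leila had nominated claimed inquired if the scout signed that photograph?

1

"who" is extracted from the subject of "inquired".
Boundaries crossed, outermost first: [Ø] — 1 in total.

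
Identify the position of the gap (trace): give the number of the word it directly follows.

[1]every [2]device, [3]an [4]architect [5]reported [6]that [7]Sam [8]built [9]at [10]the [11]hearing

8

The displaced element is "every device" (word 2).
It is linked across 1 clause boundary (that).
It functions as the direct object of "built", so the gap sits immediately after word 8 ("built").
Base order: An architect reported that Sam built every device at the hearing.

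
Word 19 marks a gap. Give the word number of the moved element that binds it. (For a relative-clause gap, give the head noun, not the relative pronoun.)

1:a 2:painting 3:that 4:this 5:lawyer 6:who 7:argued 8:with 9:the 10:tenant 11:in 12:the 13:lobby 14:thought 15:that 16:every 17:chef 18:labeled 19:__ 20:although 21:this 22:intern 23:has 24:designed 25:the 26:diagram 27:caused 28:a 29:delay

The gap at 19 is the object of "labeled", inside a relative clause.
The relative pronoun is "that" (word 3); it is bound by the head noun immediately before it.
Its filler is the head noun "painting", at word 2.

2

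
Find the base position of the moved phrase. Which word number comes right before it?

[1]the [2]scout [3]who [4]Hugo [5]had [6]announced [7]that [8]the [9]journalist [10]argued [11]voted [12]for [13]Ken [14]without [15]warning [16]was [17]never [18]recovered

10

The displaced element is "the scout" (word 2).
It is linked across 2 clause boundaries (that → Ø).
It functions as the subject of "voted", so the gap sits immediately after word 10 ("argued").
Base order: Hugo had announced that the journalist argued the scout voted for Ken without warning.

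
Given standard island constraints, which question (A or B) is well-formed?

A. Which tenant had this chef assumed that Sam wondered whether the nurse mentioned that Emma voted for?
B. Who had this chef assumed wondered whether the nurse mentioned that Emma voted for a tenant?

In A, the wh-phrase is extracted from inside a wh-island (introduced by "whether"), which blocks movement.
In B, the extraction path crosses only that-complement boundaries, which are transparent.
So B is grammatical.

B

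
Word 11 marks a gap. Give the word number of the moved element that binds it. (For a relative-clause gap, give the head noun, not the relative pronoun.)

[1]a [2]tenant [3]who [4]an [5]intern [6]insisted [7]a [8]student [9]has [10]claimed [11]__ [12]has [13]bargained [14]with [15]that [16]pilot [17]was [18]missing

2

The gap at 11 is the subject of "bargained", inside a relative clause.
The relative pronoun is "who" (word 3); it is bound by the head noun immediately before it.
Its filler is the head noun "tenant", at word 2.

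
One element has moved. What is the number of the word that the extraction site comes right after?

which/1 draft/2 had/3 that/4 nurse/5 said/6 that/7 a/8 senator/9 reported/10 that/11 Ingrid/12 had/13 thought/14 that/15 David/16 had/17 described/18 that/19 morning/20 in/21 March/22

The displaced element is "which draft" (word 2).
It is linked across 3 clause boundaries (that → that → that).
It functions as the direct object of "described", so the gap sits immediately after word 18 ("described").
Base order: That nurse had said that a senator reported that Ingrid had thought that David had described which draft that morning in March.

18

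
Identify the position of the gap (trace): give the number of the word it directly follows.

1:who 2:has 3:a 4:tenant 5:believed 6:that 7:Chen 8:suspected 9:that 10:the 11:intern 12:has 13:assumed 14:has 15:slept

The displaced element is "who" (word 1).
It is linked across 3 clause boundaries (that → that → Ø).
It functions as the subject of "slept", so the gap sits immediately after word 13 ("assumed").
Base order: A tenant has believed that Chen suspected that the intern has assumed that who has slept.

13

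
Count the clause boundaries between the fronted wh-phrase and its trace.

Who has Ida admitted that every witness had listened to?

1

"who" is extracted from the PP object of "listened".
Boundaries crossed, outermost first: [that] — 1 in total.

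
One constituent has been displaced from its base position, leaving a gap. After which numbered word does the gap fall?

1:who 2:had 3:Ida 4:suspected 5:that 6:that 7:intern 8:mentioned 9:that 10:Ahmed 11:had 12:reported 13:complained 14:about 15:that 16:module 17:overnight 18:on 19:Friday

The displaced element is "who" (word 1).
It is linked across 3 clause boundaries (that → that → Ø).
It functions as the subject of "complained", so the gap sits immediately after word 12 ("reported").
Base order: Ida had suspected that that intern mentioned that Ahmed had reported who complained about that module overnight on Friday.

12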